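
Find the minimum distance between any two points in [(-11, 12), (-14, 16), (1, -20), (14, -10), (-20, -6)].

Computing all pairwise distances among 5 points:

d((-11, 12), (-14, 16)) = 5.0 <-- minimum
d((-11, 12), (1, -20)) = 34.176
d((-11, 12), (14, -10)) = 33.3017
d((-11, 12), (-20, -6)) = 20.1246
d((-14, 16), (1, -20)) = 39.0
d((-14, 16), (14, -10)) = 38.2099
d((-14, 16), (-20, -6)) = 22.8035
d((1, -20), (14, -10)) = 16.4012
d((1, -20), (-20, -6)) = 25.2389
d((14, -10), (-20, -6)) = 34.2345

Closest pair: (-11, 12) and (-14, 16) with distance 5.0

The closest pair is (-11, 12) and (-14, 16) with Euclidean distance 5.0. For 5 points, brute-force pairwise comparison is shown above. For large n, the divide-and-conquer algorithm (sort by x, recurse on halves, check the dividing strip) achieves O(n log n).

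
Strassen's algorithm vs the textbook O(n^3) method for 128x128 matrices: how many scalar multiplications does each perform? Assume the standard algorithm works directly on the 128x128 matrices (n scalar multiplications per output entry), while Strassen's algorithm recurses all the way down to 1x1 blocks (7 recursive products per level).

Matrix multiplication for 128x128 matrices:

Standard algorithm: 128^3 = 2097152 multiplications
Strassen's algorithm: 7^(log2(128)) = 7^7 = 823543 multiplications
Savings: 2097152 - 823543 = 1273609 multiplications

Standard: 2097152 multiplications (128^3). Strassen: 823543 multiplications (7^7). Strassen reduces 8 recursive multiplications to 7 at each level.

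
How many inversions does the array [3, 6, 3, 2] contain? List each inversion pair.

Finding inversions in [3, 6, 3, 2]:

(0, 3): arr[0]=3 > arr[3]=2
(1, 2): arr[1]=6 > arr[2]=3
(1, 3): arr[1]=6 > arr[3]=2
(2, 3): arr[2]=3 > arr[3]=2

Total inversions: 4

The array has 4 inversion(s): (0,3), (1,2), (1,3), (2,3). Each pair (i,j) satisfies i < j and arr[i] > arr[j].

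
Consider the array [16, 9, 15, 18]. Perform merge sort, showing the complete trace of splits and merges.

Merge sort trace:

Split: [16, 9, 15, 18] -> [16, 9] and [15, 18]
  Split: [16, 9] -> [16] and [9]
  Merge: [16] + [9] -> [9, 16]
  Split: [15, 18] -> [15] and [18]
  Merge: [15] + [18] -> [15, 18]
Merge: [9, 16] + [15, 18] -> [9, 15, 16, 18]

Final sorted array: [9, 15, 16, 18]

The merge sort proceeds by recursively splitting the array and merging sorted halves.
After all merges, the sorted array is [9, 15, 16, 18].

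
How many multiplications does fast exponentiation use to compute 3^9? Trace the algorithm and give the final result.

Computing 3^9 by squaring (build up from 3^1; each line after the first costs one multiplication):

3^1 = 3
3^2 = (3^1)^2 = 3^2 = 9
3^4 = (3^2)^2 = 9^2 = 81
3^8 = (3^4)^2 = 81^2 = 6561
3^9 = 3 * 3^8 = 3 * 6561 = 19683

Result: 19683
Multiplications needed: 4 (4 lines after 3^1)

3^9 = 19683. Using exponentiation by squaring, this requires 4 multiplications. The key idea: if the exponent is even, square the half-power; if odd, multiply by the base once.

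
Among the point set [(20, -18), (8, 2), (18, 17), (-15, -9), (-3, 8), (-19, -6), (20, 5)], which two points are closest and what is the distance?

Computing all pairwise distances among 7 points:

d((20, -18), (8, 2)) = 23.3238
d((20, -18), (18, 17)) = 35.0571
d((20, -18), (-15, -9)) = 36.1386
d((20, -18), (-3, 8)) = 34.7131
d((20, -18), (-19, -6)) = 40.8044
d((20, -18), (20, 5)) = 23.0
d((8, 2), (18, 17)) = 18.0278
d((8, 2), (-15, -9)) = 25.4951
d((8, 2), (-3, 8)) = 12.53
d((8, 2), (-19, -6)) = 28.1603
d((8, 2), (20, 5)) = 12.3693
d((18, 17), (-15, -9)) = 42.0119
d((18, 17), (-3, 8)) = 22.8473
d((18, 17), (-19, -6)) = 43.566
d((18, 17), (20, 5)) = 12.1655
d((-15, -9), (-3, 8)) = 20.8087
d((-15, -9), (-19, -6)) = 5.0 <-- minimum
d((-15, -9), (20, 5)) = 37.6962
d((-3, 8), (-19, -6)) = 21.2603
d((-3, 8), (20, 5)) = 23.1948
d((-19, -6), (20, 5)) = 40.5216

Closest pair: (-15, -9) and (-19, -6) with distance 5.0

The closest pair is (-15, -9) and (-19, -6) with Euclidean distance 5.0. For 7 points, brute-force pairwise comparison is shown above. For large n, the divide-and-conquer algorithm (sort by x, recurse on halves, check the dividing strip) achieves O(n log n).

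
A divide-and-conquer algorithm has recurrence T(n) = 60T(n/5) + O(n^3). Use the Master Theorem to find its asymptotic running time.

Master Theorem for T(n) = 60T(n/5) + O(n^3):

a = 60, b = 5, c = 3
log_b(a) = log_5(60) = 2.5440

Case 3: c = 3 > log_5(60) = 2.5440
T(n) = O(n^3) = O(n^3)

For T(n) = 60T(n/5) + O(n^3): log_5(60) = 2.5440. This is Case 3 of the Master Theorem (c > log_b(a), work dominated by root), giving O(n^3).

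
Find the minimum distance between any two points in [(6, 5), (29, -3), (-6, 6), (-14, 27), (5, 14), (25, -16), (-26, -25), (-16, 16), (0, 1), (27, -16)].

Computing all pairwise distances among 10 points:

d((6, 5), (29, -3)) = 24.3516
d((6, 5), (-6, 6)) = 12.0416
d((6, 5), (-14, 27)) = 29.7321
d((6, 5), (5, 14)) = 9.0554
d((6, 5), (25, -16)) = 28.3196
d((6, 5), (-26, -25)) = 43.8634
d((6, 5), (-16, 16)) = 24.5967
d((6, 5), (0, 1)) = 7.2111
d((6, 5), (27, -16)) = 29.6985
d((29, -3), (-6, 6)) = 36.1386
d((29, -3), (-14, 27)) = 52.4309
d((29, -3), (5, 14)) = 29.4109
d((29, -3), (25, -16)) = 13.6015
d((29, -3), (-26, -25)) = 59.2368
d((29, -3), (-16, 16)) = 48.8467
d((29, -3), (0, 1)) = 29.2746
d((29, -3), (27, -16)) = 13.1529
d((-6, 6), (-14, 27)) = 22.4722
d((-6, 6), (5, 14)) = 13.6015
d((-6, 6), (25, -16)) = 38.0132
d((-6, 6), (-26, -25)) = 36.8917
d((-6, 6), (-16, 16)) = 14.1421
d((-6, 6), (0, 1)) = 7.8102
d((-6, 6), (27, -16)) = 39.6611
d((-14, 27), (5, 14)) = 23.0217
d((-14, 27), (25, -16)) = 58.0517
d((-14, 27), (-26, -25)) = 53.3667
d((-14, 27), (-16, 16)) = 11.1803
d((-14, 27), (0, 1)) = 29.5296
d((-14, 27), (27, -16)) = 59.4138
d((5, 14), (25, -16)) = 36.0555
d((5, 14), (-26, -25)) = 49.8197
d((5, 14), (-16, 16)) = 21.095
d((5, 14), (0, 1)) = 13.9284
d((5, 14), (27, -16)) = 37.2022
d((25, -16), (-26, -25)) = 51.788
d((25, -16), (-16, 16)) = 52.0096
d((25, -16), (0, 1)) = 30.2324
d((25, -16), (27, -16)) = 2.0 <-- minimum
d((-26, -25), (-16, 16)) = 42.2019
d((-26, -25), (0, 1)) = 36.7696
d((-26, -25), (27, -16)) = 53.7587
d((-16, 16), (0, 1)) = 21.9317
d((-16, 16), (27, -16)) = 53.6004
d((0, 1), (27, -16)) = 31.9061

Closest pair: (25, -16) and (27, -16) with distance 2.0

The closest pair is (25, -16) and (27, -16) with Euclidean distance 2.0. For 10 points, brute-force pairwise comparison is shown above. For large n, the divide-and-conquer algorithm (sort by x, recurse on halves, check the dividing strip) achieves O(n log n).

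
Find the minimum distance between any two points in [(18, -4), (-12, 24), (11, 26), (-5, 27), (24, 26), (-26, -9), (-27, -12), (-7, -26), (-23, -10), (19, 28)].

Computing all pairwise distances among 10 points:

d((18, -4), (-12, 24)) = 41.0366
d((18, -4), (11, 26)) = 30.8058
d((18, -4), (-5, 27)) = 38.6005
d((18, -4), (24, 26)) = 30.5941
d((18, -4), (-26, -9)) = 44.2832
d((18, -4), (-27, -12)) = 45.7056
d((18, -4), (-7, -26)) = 33.3017
d((18, -4), (-23, -10)) = 41.4367
d((18, -4), (19, 28)) = 32.0156
d((-12, 24), (11, 26)) = 23.0868
d((-12, 24), (-5, 27)) = 7.6158
d((-12, 24), (24, 26)) = 36.0555
d((-12, 24), (-26, -9)) = 35.8469
d((-12, 24), (-27, -12)) = 39.0
d((-12, 24), (-7, -26)) = 50.2494
d((-12, 24), (-23, -10)) = 35.7351
d((-12, 24), (19, 28)) = 31.257
d((11, 26), (-5, 27)) = 16.0312
d((11, 26), (24, 26)) = 13.0
d((11, 26), (-26, -9)) = 50.9313
d((11, 26), (-27, -12)) = 53.7401
d((11, 26), (-7, -26)) = 55.0273
d((11, 26), (-23, -10)) = 49.5177
d((11, 26), (19, 28)) = 8.2462
d((-5, 27), (24, 26)) = 29.0172
d((-5, 27), (-26, -9)) = 41.6773
d((-5, 27), (-27, -12)) = 44.7772
d((-5, 27), (-7, -26)) = 53.0377
d((-5, 27), (-23, -10)) = 41.1461
d((-5, 27), (19, 28)) = 24.0208
d((24, 26), (-26, -9)) = 61.0328
d((24, 26), (-27, -12)) = 63.6003
d((24, 26), (-7, -26)) = 60.5392
d((24, 26), (-23, -10)) = 59.203
d((24, 26), (19, 28)) = 5.3852
d((-26, -9), (-27, -12)) = 3.1623 <-- minimum
d((-26, -9), (-7, -26)) = 25.4951
d((-26, -9), (-23, -10)) = 3.1623 <-- minimum
d((-26, -9), (19, 28)) = 58.258
d((-27, -12), (-7, -26)) = 24.4131
d((-27, -12), (-23, -10)) = 4.4721
d((-27, -12), (19, 28)) = 60.959
d((-7, -26), (-23, -10)) = 22.6274
d((-7, -26), (19, 28)) = 59.9333
d((-23, -10), (19, 28)) = 56.6392

Minimum distance: 3.1623 (tie among 2 pairs: (-26, -9) and (-27, -12); (-26, -9) and (-23, -10))

The minimum Euclidean distance is 3.1623. There is a tie: 2 pairs achieve this minimum — (-26, -9) and (-27, -12); (-26, -9) and (-23, -10). Any of these is a valid closest pair. For 10 points, brute-force pairwise comparison is shown above. For large n, the divide-and-conquer algorithm (sort by x, recurse on halves, check the dividing strip) achieves O(n log n).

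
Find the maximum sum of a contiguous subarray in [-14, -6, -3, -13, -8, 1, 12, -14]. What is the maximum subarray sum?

Using Kadane's algorithm on [-14, -6, -3, -13, -8, 1, 12, -14]:

Scanning through the array:
Position 1 (value -6): max_ending_here = -6, max_so_far = -6
Position 2 (value -3): max_ending_here = -3, max_so_far = -3
Position 3 (value -13): max_ending_here = -13, max_so_far = -3
Position 4 (value -8): max_ending_here = -8, max_so_far = -3
Position 5 (value 1): max_ending_here = 1, max_so_far = 1
Position 6 (value 12): max_ending_here = 13, max_so_far = 13
Position 7 (value -14): max_ending_here = -1, max_so_far = 13

Maximum subarray: [1, 12]
Maximum sum: 13

The maximum subarray is [1, 12] with sum 13. This subarray runs from index 5 to index 6.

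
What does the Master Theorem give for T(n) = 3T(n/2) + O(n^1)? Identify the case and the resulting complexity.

Master Theorem for T(n) = 3T(n/2) + O(n^1):

a = 3, b = 2, c = 1
log_b(a) = log_2(3) = 1.5850

Case 1: c = 1 < log_2(3) = 1.5850
T(n) = O(n^(log_2 3))

For T(n) = 3T(n/2) + O(n^1): log_2(3) = 1.5850. This is Case 1 of the Master Theorem (c < log_b(a), work dominated by leaves), giving O(n^(log_2 3)).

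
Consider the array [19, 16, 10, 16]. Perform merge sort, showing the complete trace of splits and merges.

Merge sort trace:

Split: [19, 16, 10, 16] -> [19, 16] and [10, 16]
  Split: [19, 16] -> [19] and [16]
  Merge: [19] + [16] -> [16, 19]
  Split: [10, 16] -> [10] and [16]
  Merge: [10] + [16] -> [10, 16]
Merge: [16, 19] + [10, 16] -> [10, 16, 16, 19]

Final sorted array: [10, 16, 16, 19]

The merge sort proceeds by recursively splitting the array and merging sorted halves.
After all merges, the sorted array is [10, 16, 16, 19].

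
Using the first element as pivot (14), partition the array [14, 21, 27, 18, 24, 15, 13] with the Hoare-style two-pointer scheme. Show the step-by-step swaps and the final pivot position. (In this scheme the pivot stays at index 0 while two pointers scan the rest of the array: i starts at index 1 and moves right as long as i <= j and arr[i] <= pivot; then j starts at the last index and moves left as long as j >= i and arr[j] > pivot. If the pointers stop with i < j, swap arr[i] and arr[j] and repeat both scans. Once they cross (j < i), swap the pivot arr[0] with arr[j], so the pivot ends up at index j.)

Hoare-style two-pointer partition with pivot = 14:

Initial array: [14, 21, 27, 18, 24, 15, 13]

Pointers start at i = 1, j = 6.
i stops at index 1 (arr[1]=21 > 14), j stops at index 6 (arr[6]=13 <= 14): swap arr[1] and arr[6], array becomes [14, 13, 27, 18, 24, 15, 21]
i ends at 2, j ends at 1: the pointers have crossed (j < i), so scanning stops.

Swap pivot arr[0] with arr[1] to place pivot at position 1: [13, 14, 27, 18, 24, 15, 21]
Pivot position: 1

After partitioning with pivot 14, the array becomes [13, 14, 27, 18, 24, 15, 21]. The pivot is placed at index 1. All elements to the left of the pivot are <= 14, and all elements to the right are > 14.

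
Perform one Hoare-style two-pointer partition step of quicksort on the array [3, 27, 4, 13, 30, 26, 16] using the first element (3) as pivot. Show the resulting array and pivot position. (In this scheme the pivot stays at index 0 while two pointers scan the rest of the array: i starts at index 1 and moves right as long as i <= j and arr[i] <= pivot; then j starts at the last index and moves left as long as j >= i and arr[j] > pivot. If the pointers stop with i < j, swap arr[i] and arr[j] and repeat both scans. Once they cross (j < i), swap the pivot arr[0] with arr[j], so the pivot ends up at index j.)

Hoare-style two-pointer partition with pivot = 3:

Initial array: [3, 27, 4, 13, 30, 26, 16]

Pointers start at i = 1, j = 6.
i ends at 1, j ends at 0: the pointers have crossed (j < i), so scanning stops.

j = 0, so swapping arr[0] with arr[j] leaves the pivot at position 0: [3, 27, 4, 13, 30, 26, 16]
Pivot position: 0

After partitioning with pivot 3, the array becomes [3, 27, 4, 13, 30, 26, 16]. The pivot is placed at index 0. All elements to the left of the pivot are <= 3, and all elements to the right are > 3.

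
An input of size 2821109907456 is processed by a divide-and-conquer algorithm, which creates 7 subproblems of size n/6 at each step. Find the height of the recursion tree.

For divide and conquer with division factor 6:

Problem sizes at each level:
Level 0: 2821109907456
Level 1: 470184984576
Level 2: 78364164096
Level 3: 13060694016
Level 4: 2176782336
Level 5: 362797056
Level 6: 60466176
Level 7: 10077696
Level 8: 1679616
Level 9: 279936
Level 10: 46656
Level 11: 7776
Level 12: 1296
Level 13: 216
Level 14: 36
Level 15: 6
Level 16: 1

The root is level 0 and the size-1 base case is level 16 (the tree spans levels 0 through 16, i.e. 17 levels counting the root), so the depth is the number of divisions: log_6(2821109907456) = 16

The recursion tree depth is log_6(2821109907456) = 16. At each level, the problem size is divided by 6, so it takes 16 divisions to reduce to a base case of size 1. The algorithm makes 7 recursive calls at each level.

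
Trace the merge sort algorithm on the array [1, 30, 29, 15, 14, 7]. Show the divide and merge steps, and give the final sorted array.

Merge sort trace:

Split: [1, 30, 29, 15, 14, 7] -> [1, 30, 29] and [15, 14, 7]
  Split: [1, 30, 29] -> [1] and [30, 29]
    Split: [30, 29] -> [30] and [29]
    Merge: [30] + [29] -> [29, 30]
  Merge: [1] + [29, 30] -> [1, 29, 30]
  Split: [15, 14, 7] -> [15] and [14, 7]
    Split: [14, 7] -> [14] and [7]
    Merge: [14] + [7] -> [7, 14]
  Merge: [15] + [7, 14] -> [7, 14, 15]
Merge: [1, 29, 30] + [7, 14, 15] -> [1, 7, 14, 15, 29, 30]

Final sorted array: [1, 7, 14, 15, 29, 30]

The merge sort proceeds by recursively splitting the array and merging sorted halves.
After all merges, the sorted array is [1, 7, 14, 15, 29, 30].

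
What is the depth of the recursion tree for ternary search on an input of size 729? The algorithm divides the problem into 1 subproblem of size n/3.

For divide and conquer with division factor 3:

Problem sizes at each level:
Level 0: 729
Level 1: 243
Level 2: 81
Level 3: 27
Level 4: 9
Level 5: 3
Level 6: 1

The root is level 0 and the size-1 base case is level 6 (the tree spans levels 0 through 6, i.e. 7 levels counting the root), so the depth is the number of divisions: log_3(729) = 6

The recursion tree depth is log_3(729) = 6. At each level, the problem size is divided by 3, so it takes 6 divisions to reduce to a base case of size 1. The algorithm makes 1 recursive call at each level.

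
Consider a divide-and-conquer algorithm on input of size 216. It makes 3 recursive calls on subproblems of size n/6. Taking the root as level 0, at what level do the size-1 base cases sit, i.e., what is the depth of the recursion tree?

For divide and conquer with division factor 6:

Problem sizes at each level:
Level 0: 216
Level 1: 36
Level 2: 6
Level 3: 1

The root is level 0 and the size-1 base case is level 3 (the tree spans levels 0 through 3, i.e. 4 levels counting the root), so the depth is the number of divisions: log_6(216) = 3

The recursion tree depth is log_6(216) = 3. At each level, the problem size is divided by 6, so it takes 3 divisions to reduce to a base case of size 1. The algorithm makes 3 recursive calls at each level.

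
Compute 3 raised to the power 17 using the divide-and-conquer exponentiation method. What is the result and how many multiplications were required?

Computing 3^17 by squaring (build up from 3^1; each line after the first costs one multiplication):

3^1 = 3
3^2 = (3^1)^2 = 3^2 = 9
3^4 = (3^2)^2 = 9^2 = 81
3^8 = (3^4)^2 = 81^2 = 6561
3^16 = (3^8)^2 = 6561^2 = 43046721
3^17 = 3 * 3^16 = 3 * 43046721 = 129140163

Result: 129140163
Multiplications needed: 5 (5 lines after 3^1)

3^17 = 129140163. Using exponentiation by squaring, this requires 5 multiplications. The key idea: if the exponent is even, square the half-power; if odd, multiply by the base once.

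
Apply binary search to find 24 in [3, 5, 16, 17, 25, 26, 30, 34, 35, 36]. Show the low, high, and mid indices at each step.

Binary search for 24 in [3, 5, 16, 17, 25, 26, 30, 34, 35, 36]:

lo=0, hi=9, mid=4, arr[mid]=25 -> 25 > 24, search left half
lo=0, hi=3, mid=1, arr[mid]=5 -> 5 < 24, search right half
lo=2, hi=3, mid=2, arr[mid]=16 -> 16 < 24, search right half
lo=3, hi=3, mid=3, arr[mid]=17 -> 17 < 24, search right half
lo=4 > hi=3, target 24 not found

Binary search determines that 24 is not in the array after 4 comparisons. The search space was exhausted without finding the target.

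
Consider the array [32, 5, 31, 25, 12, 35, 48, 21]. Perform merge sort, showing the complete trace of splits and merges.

Merge sort trace:

Split: [32, 5, 31, 25, 12, 35, 48, 21] -> [32, 5, 31, 25] and [12, 35, 48, 21]
  Split: [32, 5, 31, 25] -> [32, 5] and [31, 25]
    Split: [32, 5] -> [32] and [5]
    Merge: [32] + [5] -> [5, 32]
    Split: [31, 25] -> [31] and [25]
    Merge: [31] + [25] -> [25, 31]
  Merge: [5, 32] + [25, 31] -> [5, 25, 31, 32]
  Split: [12, 35, 48, 21] -> [12, 35] and [48, 21]
    Split: [12, 35] -> [12] and [35]
    Merge: [12] + [35] -> [12, 35]
    Split: [48, 21] -> [48] and [21]
    Merge: [48] + [21] -> [21, 48]
  Merge: [12, 35] + [21, 48] -> [12, 21, 35, 48]
Merge: [5, 25, 31, 32] + [12, 21, 35, 48] -> [5, 12, 21, 25, 31, 32, 35, 48]

Final sorted array: [5, 12, 21, 25, 31, 32, 35, 48]

The merge sort proceeds by recursively splitting the array and merging sorted halves.
After all merges, the sorted array is [5, 12, 21, 25, 31, 32, 35, 48].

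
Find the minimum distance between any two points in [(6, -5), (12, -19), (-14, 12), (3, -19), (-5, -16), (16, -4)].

Computing all pairwise distances among 6 points:

d((6, -5), (12, -19)) = 15.2315
d((6, -5), (-14, 12)) = 26.2488
d((6, -5), (3, -19)) = 14.3178
d((6, -5), (-5, -16)) = 15.5563
d((6, -5), (16, -4)) = 10.0499
d((12, -19), (-14, 12)) = 40.4599
d((12, -19), (3, -19)) = 9.0
d((12, -19), (-5, -16)) = 17.2627
d((12, -19), (16, -4)) = 15.5242
d((-14, 12), (3, -19)) = 35.3553
d((-14, 12), (-5, -16)) = 29.4109
d((-14, 12), (16, -4)) = 34.0
d((3, -19), (-5, -16)) = 8.544 <-- minimum
d((3, -19), (16, -4)) = 19.8494
d((-5, -16), (16, -4)) = 24.1868

Closest pair: (3, -19) and (-5, -16) with distance 8.544

The closest pair is (3, -19) and (-5, -16) with Euclidean distance 8.544. For 6 points, brute-force pairwise comparison is shown above. For large n, the divide-and-conquer algorithm (sort by x, recurse on halves, check the dividing strip) achieves O(n log n).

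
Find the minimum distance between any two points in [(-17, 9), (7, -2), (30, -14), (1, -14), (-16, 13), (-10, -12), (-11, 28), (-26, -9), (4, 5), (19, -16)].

Computing all pairwise distances among 10 points:

d((-17, 9), (7, -2)) = 26.4008
d((-17, 9), (30, -14)) = 52.3259
d((-17, 9), (1, -14)) = 29.2062
d((-17, 9), (-16, 13)) = 4.1231 <-- minimum
d((-17, 9), (-10, -12)) = 22.1359
d((-17, 9), (-11, 28)) = 19.9249
d((-17, 9), (-26, -9)) = 20.1246
d((-17, 9), (4, 5)) = 21.3776
d((-17, 9), (19, -16)) = 43.8292
d((7, -2), (30, -14)) = 25.9422
d((7, -2), (1, -14)) = 13.4164
d((7, -2), (-16, 13)) = 27.4591
d((7, -2), (-10, -12)) = 19.7231
d((7, -2), (-11, 28)) = 34.9857
d((7, -2), (-26, -9)) = 33.7343
d((7, -2), (4, 5)) = 7.6158
d((7, -2), (19, -16)) = 18.4391
d((30, -14), (1, -14)) = 29.0
d((30, -14), (-16, 13)) = 53.3385
d((30, -14), (-10, -12)) = 40.05
d((30, -14), (-11, 28)) = 58.6941
d((30, -14), (-26, -9)) = 56.2228
d((30, -14), (4, 5)) = 32.2025
d((30, -14), (19, -16)) = 11.1803
d((1, -14), (-16, 13)) = 31.9061
d((1, -14), (-10, -12)) = 11.1803
d((1, -14), (-11, 28)) = 43.6807
d((1, -14), (-26, -9)) = 27.4591
d((1, -14), (4, 5)) = 19.2354
d((1, -14), (19, -16)) = 18.1108
d((-16, 13), (-10, -12)) = 25.7099
d((-16, 13), (-11, 28)) = 15.8114
d((-16, 13), (-26, -9)) = 24.1661
d((-16, 13), (4, 5)) = 21.5407
d((-16, 13), (19, -16)) = 45.4533
d((-10, -12), (-11, 28)) = 40.0125
d((-10, -12), (-26, -9)) = 16.2788
d((-10, -12), (4, 5)) = 22.0227
d((-10, -12), (19, -16)) = 29.2746
d((-11, 28), (-26, -9)) = 39.9249
d((-11, 28), (4, 5)) = 27.4591
d((-11, 28), (19, -16)) = 53.2541
d((-26, -9), (4, 5)) = 33.1059
d((-26, -9), (19, -16)) = 45.5412
d((4, 5), (19, -16)) = 25.807

Closest pair: (-17, 9) and (-16, 13) with distance 4.1231

The closest pair is (-17, 9) and (-16, 13) with Euclidean distance 4.1231. For 10 points, brute-force pairwise comparison is shown above. For large n, the divide-and-conquer algorithm (sort by x, recurse on halves, check the dividing strip) achieves O(n log n).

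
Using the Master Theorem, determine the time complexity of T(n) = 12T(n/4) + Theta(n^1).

Master Theorem for T(n) = 12T(n/4) + O(n^1):

a = 12, b = 4, c = 1
log_b(a) = log_4(12) = 1.7925

Case 1: c = 1 < log_4(12) = 1.7925
T(n) = O(n^(log_4 12))

For T(n) = 12T(n/4) + O(n^1): log_4(12) = 1.7925. This is Case 1 of the Master Theorem (c < log_b(a), work dominated by leaves), giving O(n^(log_4 12)).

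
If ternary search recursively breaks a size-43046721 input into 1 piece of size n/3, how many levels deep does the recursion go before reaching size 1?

For divide and conquer with division factor 3:

Problem sizes at each level:
Level 0: 43046721
Level 1: 14348907
Level 2: 4782969
Level 3: 1594323
Level 4: 531441
Level 5: 177147
Level 6: 59049
Level 7: 19683
Level 8: 6561
Level 9: 2187
Level 10: 729
Level 11: 243
Level 12: 81
Level 13: 27
Level 14: 9
Level 15: 3
Level 16: 1

The root is level 0 and the size-1 base case is level 16 (the tree spans levels 0 through 16, i.e. 17 levels counting the root), so the depth is the number of divisions: log_3(43046721) = 16

The recursion tree depth is log_3(43046721) = 16. At each level, the problem size is divided by 3, so it takes 16 divisions to reduce to a base case of size 1. The algorithm makes 1 recursive call at each level.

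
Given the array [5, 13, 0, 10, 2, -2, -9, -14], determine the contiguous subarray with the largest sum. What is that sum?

Using Kadane's algorithm on [5, 13, 0, 10, 2, -2, -9, -14]:

Scanning through the array:
Position 1 (value 13): max_ending_here = 18, max_so_far = 18
Position 2 (value 0): max_ending_here = 18, max_so_far = 18
Position 3 (value 10): max_ending_here = 28, max_so_far = 28
Position 4 (value 2): max_ending_here = 30, max_so_far = 30
Position 5 (value -2): max_ending_here = 28, max_so_far = 30
Position 6 (value -9): max_ending_here = 19, max_so_far = 30
Position 7 (value -14): max_ending_here = 5, max_so_far = 30

Maximum subarray: [5, 13, 0, 10, 2]
Maximum sum: 30

The maximum subarray is [5, 13, 0, 10, 2] with sum 30. This subarray runs from index 0 to index 4.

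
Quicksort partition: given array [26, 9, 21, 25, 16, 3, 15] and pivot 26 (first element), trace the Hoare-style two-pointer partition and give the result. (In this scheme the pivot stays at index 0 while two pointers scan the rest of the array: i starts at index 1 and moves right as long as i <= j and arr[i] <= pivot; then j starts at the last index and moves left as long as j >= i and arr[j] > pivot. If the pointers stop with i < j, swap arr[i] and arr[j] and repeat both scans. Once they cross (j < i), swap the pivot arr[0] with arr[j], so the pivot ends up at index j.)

Hoare-style two-pointer partition with pivot = 26:

Initial array: [26, 9, 21, 25, 16, 3, 15]

Pointers start at i = 1, j = 6.
i ends at 7, j ends at 6: the pointers have crossed (j < i), so scanning stops.

Swap pivot arr[0] with arr[6] to place pivot at position 6: [15, 9, 21, 25, 16, 3, 26]
Pivot position: 6

After partitioning with pivot 26, the array becomes [15, 9, 21, 25, 16, 3, 26]. The pivot is placed at index 6. All elements to the left of the pivot are <= 26, and all elements to the right are > 26.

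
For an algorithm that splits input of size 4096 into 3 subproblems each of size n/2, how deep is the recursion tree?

For divide and conquer with division factor 2:

Problem sizes at each level:
Level 0: 4096
Level 1: 2048
Level 2: 1024
Level 3: 512
Level 4: 256
Level 5: 128
Level 6: 64
Level 7: 32
Level 8: 16
Level 9: 8
Level 10: 4
Level 11: 2
Level 12: 1

The root is level 0 and the size-1 base case is level 12 (the tree spans levels 0 through 12, i.e. 13 levels counting the root), so the depth is the number of divisions: log_2(4096) = 12

The recursion tree depth is log_2(4096) = 12. At each level, the problem size is divided by 2, so it takes 12 divisions to reduce to a base case of size 1. The algorithm makes 3 recursive calls at each level.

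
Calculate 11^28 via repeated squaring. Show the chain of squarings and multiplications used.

Computing 11^28 by squaring (build up from 11^1; each line after the first costs one multiplication):

11^1 = 11
11^2 = (11^1)^2 = 11^2 = 121
11^3 = 11 * 11^2 = 11 * 121 = 1331
11^6 = (11^3)^2 = 1331^2 = 1771561
11^7 = 11 * 11^6 = 11 * 1771561 = 19487171
11^14 = (11^7)^2 = 19487171^2 = 379749833583241
11^28 = (11^14)^2 = 379749833583241^2 = 144209936106499234037676064081

Result: 144209936106499234037676064081
Multiplications needed: 6 (6 lines after 11^1)

11^28 = 144209936106499234037676064081. Using exponentiation by squaring, this requires 6 multiplications. The key idea: if the exponent is even, square the half-power; if odd, multiply by the base once.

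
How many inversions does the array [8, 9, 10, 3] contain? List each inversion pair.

Finding inversions in [8, 9, 10, 3]:

(0, 3): arr[0]=8 > arr[3]=3
(1, 3): arr[1]=9 > arr[3]=3
(2, 3): arr[2]=10 > arr[3]=3

Total inversions: 3

The array has 3 inversion(s): (0,3), (1,3), (2,3). Each pair (i,j) satisfies i < j and arr[i] > arr[j].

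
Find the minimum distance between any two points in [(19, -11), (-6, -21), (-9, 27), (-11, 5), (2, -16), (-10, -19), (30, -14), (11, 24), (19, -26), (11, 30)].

Computing all pairwise distances among 10 points:

d((19, -11), (-6, -21)) = 26.9258
d((19, -11), (-9, 27)) = 47.2017
d((19, -11), (-11, 5)) = 34.0
d((19, -11), (2, -16)) = 17.72
d((19, -11), (-10, -19)) = 30.0832
d((19, -11), (30, -14)) = 11.4018
d((19, -11), (11, 24)) = 35.9026
d((19, -11), (19, -26)) = 15.0
d((19, -11), (11, 30)) = 41.7732
d((-6, -21), (-9, 27)) = 48.0937
d((-6, -21), (-11, 5)) = 26.4764
d((-6, -21), (2, -16)) = 9.434
d((-6, -21), (-10, -19)) = 4.4721 <-- minimum
d((-6, -21), (30, -14)) = 36.6742
d((-6, -21), (11, 24)) = 48.1041
d((-6, -21), (19, -26)) = 25.4951
d((-6, -21), (11, 30)) = 53.7587
d((-9, 27), (-11, 5)) = 22.0907
d((-9, 27), (2, -16)) = 44.3847
d((-9, 27), (-10, -19)) = 46.0109
d((-9, 27), (30, -14)) = 56.5862
d((-9, 27), (11, 24)) = 20.2237
d((-9, 27), (19, -26)) = 59.9416
d((-9, 27), (11, 30)) = 20.2237
d((-11, 5), (2, -16)) = 24.6982
d((-11, 5), (-10, -19)) = 24.0208
d((-11, 5), (30, -14)) = 45.1885
d((-11, 5), (11, 24)) = 29.0689
d((-11, 5), (19, -26)) = 43.1393
d((-11, 5), (11, 30)) = 33.3017
d((2, -16), (-10, -19)) = 12.3693
d((2, -16), (30, -14)) = 28.0713
d((2, -16), (11, 24)) = 41.0
d((2, -16), (19, -26)) = 19.7231
d((2, -16), (11, 30)) = 46.8722
d((-10, -19), (30, -14)) = 40.3113
d((-10, -19), (11, 24)) = 47.8539
d((-10, -19), (19, -26)) = 29.8329
d((-10, -19), (11, 30)) = 53.3104
d((30, -14), (11, 24)) = 42.4853
d((30, -14), (19, -26)) = 16.2788
d((30, -14), (11, 30)) = 47.927
d((11, 24), (19, -26)) = 50.636
d((11, 24), (11, 30)) = 6.0
d((19, -26), (11, 30)) = 56.5685

Closest pair: (-6, -21) and (-10, -19) with distance 4.4721

The closest pair is (-6, -21) and (-10, -19) with Euclidean distance 4.4721. For 10 points, brute-force pairwise comparison is shown above. For large n, the divide-and-conquer algorithm (sort by x, recurse on halves, check the dividing strip) achieves O(n log n).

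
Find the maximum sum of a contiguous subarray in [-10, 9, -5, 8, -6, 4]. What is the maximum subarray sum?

Using Kadane's algorithm on [-10, 9, -5, 8, -6, 4]:

Scanning through the array:
Position 1 (value 9): max_ending_here = 9, max_so_far = 9
Position 2 (value -5): max_ending_here = 4, max_so_far = 9
Position 3 (value 8): max_ending_here = 12, max_so_far = 12
Position 4 (value -6): max_ending_here = 6, max_so_far = 12
Position 5 (value 4): max_ending_here = 10, max_so_far = 12

Maximum subarray: [9, -5, 8]
Maximum sum: 12

The maximum subarray is [9, -5, 8] with sum 12. This subarray runs from index 1 to index 3.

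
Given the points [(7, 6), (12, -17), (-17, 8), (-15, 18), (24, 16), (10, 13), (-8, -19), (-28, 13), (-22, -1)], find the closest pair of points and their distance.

Computing all pairwise distances among 9 points:

d((7, 6), (12, -17)) = 23.5372
d((7, 6), (-17, 8)) = 24.0832
d((7, 6), (-15, 18)) = 25.0599
d((7, 6), (24, 16)) = 19.7231
d((7, 6), (10, 13)) = 7.6158 <-- minimum
d((7, 6), (-8, -19)) = 29.1548
d((7, 6), (-28, 13)) = 35.6931
d((7, 6), (-22, -1)) = 29.8329
d((12, -17), (-17, 8)) = 38.2884
d((12, -17), (-15, 18)) = 44.2041
d((12, -17), (24, 16)) = 35.1141
d((12, -17), (10, 13)) = 30.0666
d((12, -17), (-8, -19)) = 20.0998
d((12, -17), (-28, 13)) = 50.0
d((12, -17), (-22, -1)) = 37.5766
d((-17, 8), (-15, 18)) = 10.198
d((-17, 8), (24, 16)) = 41.7732
d((-17, 8), (10, 13)) = 27.4591
d((-17, 8), (-8, -19)) = 28.4605
d((-17, 8), (-28, 13)) = 12.083
d((-17, 8), (-22, -1)) = 10.2956
d((-15, 18), (24, 16)) = 39.0512
d((-15, 18), (10, 13)) = 25.4951
d((-15, 18), (-8, -19)) = 37.6563
d((-15, 18), (-28, 13)) = 13.9284
d((-15, 18), (-22, -1)) = 20.2485
d((24, 16), (10, 13)) = 14.3178
d((24, 16), (-8, -19)) = 47.4236
d((24, 16), (-28, 13)) = 52.0865
d((24, 16), (-22, -1)) = 49.0408
d((10, 13), (-8, -19)) = 36.7151
d((10, 13), (-28, 13)) = 38.0
d((10, 13), (-22, -1)) = 34.9285
d((-8, -19), (-28, 13)) = 37.7359
d((-8, -19), (-22, -1)) = 22.8035
d((-28, 13), (-22, -1)) = 15.2315

Closest pair: (7, 6) and (10, 13) with distance 7.6158

The closest pair is (7, 6) and (10, 13) with Euclidean distance 7.6158. For 9 points, brute-force pairwise comparison is shown above. For large n, the divide-and-conquer algorithm (sort by x, recurse on halves, check the dividing strip) achieves O(n log n).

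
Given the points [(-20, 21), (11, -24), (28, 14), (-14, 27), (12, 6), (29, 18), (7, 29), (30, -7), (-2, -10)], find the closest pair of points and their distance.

Computing all pairwise distances among 9 points:

d((-20, 21), (11, -24)) = 54.6443
d((-20, 21), (28, 14)) = 48.5077
d((-20, 21), (-14, 27)) = 8.4853
d((-20, 21), (12, 6)) = 35.3412
d((-20, 21), (29, 18)) = 49.0918
d((-20, 21), (7, 29)) = 28.1603
d((-20, 21), (30, -7)) = 57.3062
d((-20, 21), (-2, -10)) = 35.8469
d((11, -24), (28, 14)) = 41.6293
d((11, -24), (-14, 27)) = 56.7979
d((11, -24), (12, 6)) = 30.0167
d((11, -24), (29, 18)) = 45.6946
d((11, -24), (7, 29)) = 53.1507
d((11, -24), (30, -7)) = 25.4951
d((11, -24), (-2, -10)) = 19.105
d((28, 14), (-14, 27)) = 43.9659
d((28, 14), (12, 6)) = 17.8885
d((28, 14), (29, 18)) = 4.1231 <-- minimum
d((28, 14), (7, 29)) = 25.807
d((28, 14), (30, -7)) = 21.095
d((28, 14), (-2, -10)) = 38.4187
d((-14, 27), (12, 6)) = 33.4215
d((-14, 27), (29, 18)) = 43.9318
d((-14, 27), (7, 29)) = 21.095
d((-14, 27), (30, -7)) = 55.6058
d((-14, 27), (-2, -10)) = 38.8973
d((12, 6), (29, 18)) = 20.8087
d((12, 6), (7, 29)) = 23.5372
d((12, 6), (30, -7)) = 22.2036
d((12, 6), (-2, -10)) = 21.2603
d((29, 18), (7, 29)) = 24.5967
d((29, 18), (30, -7)) = 25.02
d((29, 18), (-2, -10)) = 41.7732
d((7, 29), (30, -7)) = 42.72
d((7, 29), (-2, -10)) = 40.025
d((30, -7), (-2, -10)) = 32.1403

Closest pair: (28, 14) and (29, 18) with distance 4.1231

The closest pair is (28, 14) and (29, 18) with Euclidean distance 4.1231. For 9 points, brute-force pairwise comparison is shown above. For large n, the divide-and-conquer algorithm (sort by x, recurse on halves, check the dividing strip) achieves O(n log n).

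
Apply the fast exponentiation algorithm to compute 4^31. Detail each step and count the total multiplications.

Computing 4^31 by squaring (build up from 4^1; each line after the first costs one multiplication):

4^1 = 4
4^2 = (4^1)^2 = 4^2 = 16
4^3 = 4 * 4^2 = 4 * 16 = 64
4^6 = (4^3)^2 = 64^2 = 4096
4^7 = 4 * 4^6 = 4 * 4096 = 16384
4^14 = (4^7)^2 = 16384^2 = 268435456
4^15 = 4 * 4^14 = 4 * 268435456 = 1073741824
4^30 = (4^15)^2 = 1073741824^2 = 1152921504606846976
4^31 = 4 * 4^30 = 4 * 1152921504606846976 = 4611686018427387904

Result: 4611686018427387904
Multiplications needed: 8 (8 lines after 4^1)

4^31 = 4611686018427387904. Using exponentiation by squaring, this requires 8 multiplications. The key idea: if the exponent is even, square the half-power; if odd, multiply by the base once.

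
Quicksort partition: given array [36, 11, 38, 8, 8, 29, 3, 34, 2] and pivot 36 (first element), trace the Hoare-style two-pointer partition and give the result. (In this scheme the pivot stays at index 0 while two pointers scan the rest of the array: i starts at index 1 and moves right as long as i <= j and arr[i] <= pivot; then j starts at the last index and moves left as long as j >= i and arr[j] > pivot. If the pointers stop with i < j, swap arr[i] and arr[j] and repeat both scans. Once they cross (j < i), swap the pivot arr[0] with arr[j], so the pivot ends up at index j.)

Hoare-style two-pointer partition with pivot = 36:

Initial array: [36, 11, 38, 8, 8, 29, 3, 34, 2]

Pointers start at i = 1, j = 8.
i stops at index 2 (arr[2]=38 > 36), j stops at index 8 (arr[8]=2 <= 36): swap arr[2] and arr[8], array becomes [36, 11, 2, 8, 8, 29, 3, 34, 38]
i ends at 8, j ends at 7: the pointers have crossed (j < i), so scanning stops.

Swap pivot arr[0] with arr[7] to place pivot at position 7: [34, 11, 2, 8, 8, 29, 3, 36, 38]
Pivot position: 7

After partitioning with pivot 36, the array becomes [34, 11, 2, 8, 8, 29, 3, 36, 38]. The pivot is placed at index 7. All elements to the left of the pivot are <= 36, and all elements to the right are > 36.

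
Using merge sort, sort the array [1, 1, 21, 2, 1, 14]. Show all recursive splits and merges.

Merge sort trace:

Split: [1, 1, 21, 2, 1, 14] -> [1, 1, 21] and [2, 1, 14]
  Split: [1, 1, 21] -> [1] and [1, 21]
    Split: [1, 21] -> [1] and [21]
    Merge: [1] + [21] -> [1, 21]
  Merge: [1] + [1, 21] -> [1, 1, 21]
  Split: [2, 1, 14] -> [2] and [1, 14]
    Split: [1, 14] -> [1] and [14]
    Merge: [1] + [14] -> [1, 14]
  Merge: [2] + [1, 14] -> [1, 2, 14]
Merge: [1, 1, 21] + [1, 2, 14] -> [1, 1, 1, 2, 14, 21]

Final sorted array: [1, 1, 1, 2, 14, 21]

The merge sort proceeds by recursively splitting the array and merging sorted halves.
After all merges, the sorted array is [1, 1, 1, 2, 14, 21].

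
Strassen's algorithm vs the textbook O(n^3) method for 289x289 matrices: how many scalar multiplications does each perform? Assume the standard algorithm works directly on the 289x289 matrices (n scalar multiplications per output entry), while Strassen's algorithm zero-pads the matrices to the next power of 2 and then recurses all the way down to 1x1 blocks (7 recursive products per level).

Matrix multiplication for 289x289 matrices:

Strassen's algorithm requires power-of-2 dimensions. Pad 289x289 to 512x512 (next power of 2).

Standard algorithm: 289^3 = 24137569 multiplications
Strassen's algorithm: 7^(log2(512)) = 7^9 = 40353607 multiplications
Difference: 24137569 - 40353607 = -16216038 (Strassen uses MORE here due to padding overhead — for small or just-over-power-of-2 n, padding can outweigh the per-level savings)

Standard: 24137569 multiplications (289^3). Strassen: 40353607 multiplications (7^9, after padding to 512x512). Strassen reduces 8 recursive multiplications to 7 at each level.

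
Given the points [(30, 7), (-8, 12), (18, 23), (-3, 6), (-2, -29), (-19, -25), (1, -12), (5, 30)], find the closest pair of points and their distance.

Computing all pairwise distances among 8 points:

d((30, 7), (-8, 12)) = 38.3275
d((30, 7), (18, 23)) = 20.0
d((30, 7), (-3, 6)) = 33.0151
d((30, 7), (-2, -29)) = 48.1664
d((30, 7), (-19, -25)) = 58.5235
d((30, 7), (1, -12)) = 34.6699
d((30, 7), (5, 30)) = 33.9706
d((-8, 12), (18, 23)) = 28.2312
d((-8, 12), (-3, 6)) = 7.8102 <-- minimum
d((-8, 12), (-2, -29)) = 41.4367
d((-8, 12), (-19, -25)) = 38.6005
d((-8, 12), (1, -12)) = 25.632
d((-8, 12), (5, 30)) = 22.2036
d((18, 23), (-3, 6)) = 27.0185
d((18, 23), (-2, -29)) = 55.7136
d((18, 23), (-19, -25)) = 60.6053
d((18, 23), (1, -12)) = 38.9102
d((18, 23), (5, 30)) = 14.7648
d((-3, 6), (-2, -29)) = 35.0143
d((-3, 6), (-19, -25)) = 34.8855
d((-3, 6), (1, -12)) = 18.4391
d((-3, 6), (5, 30)) = 25.2982
d((-2, -29), (-19, -25)) = 17.4642
d((-2, -29), (1, -12)) = 17.2627
d((-2, -29), (5, 30)) = 59.4138
d((-19, -25), (1, -12)) = 23.8537
d((-19, -25), (5, 30)) = 60.0083
d((1, -12), (5, 30)) = 42.19

Closest pair: (-8, 12) and (-3, 6) with distance 7.8102

The closest pair is (-8, 12) and (-3, 6) with Euclidean distance 7.8102. For 8 points, brute-force pairwise comparison is shown above. For large n, the divide-and-conquer algorithm (sort by x, recurse on halves, check the dividing strip) achieves O(n log n).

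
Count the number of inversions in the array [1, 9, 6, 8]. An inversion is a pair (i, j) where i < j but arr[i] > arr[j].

Finding inversions in [1, 9, 6, 8]:

(1, 2): arr[1]=9 > arr[2]=6
(1, 3): arr[1]=9 > arr[3]=8

Total inversions: 2

The array has 2 inversion(s): (1,2), (1,3). Each pair (i,j) satisfies i < j and arr[i] > arr[j].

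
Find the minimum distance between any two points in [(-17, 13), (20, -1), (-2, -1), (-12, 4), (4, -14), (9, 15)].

Computing all pairwise distances among 6 points:

d((-17, 13), (20, -1)) = 39.5601
d((-17, 13), (-2, -1)) = 20.5183
d((-17, 13), (-12, 4)) = 10.2956 <-- minimum
d((-17, 13), (4, -14)) = 34.2053
d((-17, 13), (9, 15)) = 26.0768
d((20, -1), (-2, -1)) = 22.0
d((20, -1), (-12, 4)) = 32.3883
d((20, -1), (4, -14)) = 20.6155
d((20, -1), (9, 15)) = 19.4165
d((-2, -1), (-12, 4)) = 11.1803
d((-2, -1), (4, -14)) = 14.3178
d((-2, -1), (9, 15)) = 19.4165
d((-12, 4), (4, -14)) = 24.0832
d((-12, 4), (9, 15)) = 23.7065
d((4, -14), (9, 15)) = 29.4279

Closest pair: (-17, 13) and (-12, 4) with distance 10.2956

The closest pair is (-17, 13) and (-12, 4) with Euclidean distance 10.2956. For 6 points, brute-force pairwise comparison is shown above. For large n, the divide-and-conquer algorithm (sort by x, recurse on halves, check the dividing strip) achieves O(n log n).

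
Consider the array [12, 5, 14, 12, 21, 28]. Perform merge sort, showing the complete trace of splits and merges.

Merge sort trace:

Split: [12, 5, 14, 12, 21, 28] -> [12, 5, 14] and [12, 21, 28]
  Split: [12, 5, 14] -> [12] and [5, 14]
    Split: [5, 14] -> [5] and [14]
    Merge: [5] + [14] -> [5, 14]
  Merge: [12] + [5, 14] -> [5, 12, 14]
  Split: [12, 21, 28] -> [12] and [21, 28]
    Split: [21, 28] -> [21] and [28]
    Merge: [21] + [28] -> [21, 28]
  Merge: [12] + [21, 28] -> [12, 21, 28]
Merge: [5, 12, 14] + [12, 21, 28] -> [5, 12, 12, 14, 21, 28]

Final sorted array: [5, 12, 12, 14, 21, 28]

The merge sort proceeds by recursively splitting the array and merging sorted halves.
After all merges, the sorted array is [5, 12, 12, 14, 21, 28].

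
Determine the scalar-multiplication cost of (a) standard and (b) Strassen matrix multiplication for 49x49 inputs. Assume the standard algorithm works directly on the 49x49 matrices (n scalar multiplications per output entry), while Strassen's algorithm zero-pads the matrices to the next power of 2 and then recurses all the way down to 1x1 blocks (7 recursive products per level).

Matrix multiplication for 49x49 matrices:

Strassen's algorithm requires power-of-2 dimensions. Pad 49x49 to 64x64 (next power of 2).

Standard algorithm: 49^3 = 117649 multiplications
Strassen's algorithm: 7^(log2(64)) = 7^6 = 117649 multiplications
Savings: 117649 - 117649 = 0 multiplications

Standard: 117649 multiplications (49^3). Strassen: 117649 multiplications (7^6, after padding to 64x64). Strassen reduces 8 recursive multiplications to 7 at each level.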